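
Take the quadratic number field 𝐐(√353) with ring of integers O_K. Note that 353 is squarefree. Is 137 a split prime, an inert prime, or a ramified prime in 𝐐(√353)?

137 remains inert

Since 353 ≡ 1 mod 4, the ring of integers is ℤ[(1+√353)/2] with discriminant 353.
137 ∤ 353, so 137 is unramified.
Compute (353/137) via Euler: 79^((137-1)/2) mod 137 = 136, so (353/137) = -1.
(353/137) = -1, so 137 is inert.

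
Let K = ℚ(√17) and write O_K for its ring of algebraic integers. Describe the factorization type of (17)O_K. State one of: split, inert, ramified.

ramified — (17) = 𝔭²

Since 17 ≡ 1 mod 4, the ring of integers is ℤ[(1+√17)/2] with discriminant 17.
disc(K) = 17 = 17·1, so p = 17 is ramified.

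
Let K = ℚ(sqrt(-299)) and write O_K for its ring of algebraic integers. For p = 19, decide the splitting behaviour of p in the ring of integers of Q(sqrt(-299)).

-299 mod 4 = 1, hence disc K = -299 and O_K = ℤ[(1+√-299)/2].
Since gcd(19, -299) = 1 the prime 19 does not ramify.
Compute (-299/19) via Euler: 5^((19-1)/2) mod 19 = 1, so (-299/19) = 1.
Legendre symbol 1 ⇒ 19 is split.

splits completely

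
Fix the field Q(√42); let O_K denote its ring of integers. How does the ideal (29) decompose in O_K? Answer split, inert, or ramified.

Since 42 ≢ 1 mod 4, the ring of integers is ℤ[√42] with discriminant 4·42 = 168.
29 ∤ 168, so 29 is unramified.
Euler's criterion: 42^14 mod 29 = 1. Thus (42|29) = 1.
Legendre symbol 1 ⇒ 29 is split.

split — (29) = 𝔭₁𝔭₂ with 𝔭₁ ≠ 𝔭₂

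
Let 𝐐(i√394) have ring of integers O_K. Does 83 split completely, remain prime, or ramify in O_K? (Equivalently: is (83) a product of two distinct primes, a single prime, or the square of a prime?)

Since -394 ≢ 1 mod 4, the ring of integers is ℤ[√-394] with discriminant 4·(-394) = -1576.
83 ∤ -1576, so 83 is unramified.
Euler's criterion: (-394)^41 mod 83 = 1. Thus (-394|83) = 1.
(-394/83) = 1, so 83 splits.

split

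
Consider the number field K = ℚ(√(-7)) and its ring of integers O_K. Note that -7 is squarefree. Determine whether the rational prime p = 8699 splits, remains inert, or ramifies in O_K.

p is inert

-7 mod 4 = 1, hence disc K = -7 and O_K = ℤ[(1+√-7)/2].
disc(K) = -7 is not divisible by 8699; 8699 is unramified.
Legendre symbol by Euler's criterion: (-7/8699) ≡ (-7)^4349 ≡ 8698 (mod 8699), i.e. (-7/8699) = -1.
d is a non-residue mod p, hence 8699 remains inert in O_K.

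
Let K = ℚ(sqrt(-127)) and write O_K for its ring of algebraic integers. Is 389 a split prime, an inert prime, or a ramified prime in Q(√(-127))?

Since -127 ≡ 1 mod 4, the ring of integers is ℤ[(1+√-127)/2] with discriminant -127.
389 ∤ -127, so 389 is unramified.
Euler's criterion: (-127)^194 mod 389 = 1. Thus (-127|389) = 1.
Legendre symbol 1 ⇒ 389 is split.

split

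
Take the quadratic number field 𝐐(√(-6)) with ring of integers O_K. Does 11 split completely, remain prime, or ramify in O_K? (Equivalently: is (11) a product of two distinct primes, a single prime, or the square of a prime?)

split

d = -6 ≡ 2 (mod 4), so O_K = ℤ[√-6] and disc(K) = 4d = -24.
disc(K) = -24 is not divisible by 11; 11 is unramified.
(-6/11) = 5^5 mod 11 = 1, giving Legendre symbol 1.
(-6/11) = 1, so 11 splits.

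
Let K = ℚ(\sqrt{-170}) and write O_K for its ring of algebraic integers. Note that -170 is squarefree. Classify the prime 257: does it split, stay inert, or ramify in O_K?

-170 mod 4 = 2, hence disc K = 4·(-170) = -680 and O_K = ℤ[√-170].
Since gcd(257, -680) = 1 the prime 257 does not ramify.
Legendre symbol by Euler's criterion: (-170/257) ≡ (-170)^128 ≡ 256 (mod 257), i.e. (-170/257) = -1.
Legendre symbol -1 ⇒ 257 is inert.

inert — (257) stays prime in O_K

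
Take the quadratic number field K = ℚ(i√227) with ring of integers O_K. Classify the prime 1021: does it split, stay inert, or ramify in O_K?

1021 splits in O_K

-227 mod 4 = 1, hence disc K = -227 and O_K = ℤ[(1+√-227)/2].
disc(K) = -227 is not divisible by 1021; 1021 is unramified.
Compute (-227/1021) via Euler: 794^((1021-1)/2) mod 1021 = 1, so (-227/1021) = 1.
d is a quadratic residue mod p, hence 1021 splits in O_K.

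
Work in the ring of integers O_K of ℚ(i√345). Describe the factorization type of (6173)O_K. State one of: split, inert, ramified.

p splits

d = -345 ≡ 3 (mod 4), so O_K = ℤ[√-345] and disc(K) = 4d = -1380.
6173 ∤ -1380, so 6173 is unramified.
Compute (-345/6173) via Euler: 5828^((6173-1)/2) mod 6173 = 1, so (-345/6173) = 1.
(-345/6173) = 1, so 6173 splits.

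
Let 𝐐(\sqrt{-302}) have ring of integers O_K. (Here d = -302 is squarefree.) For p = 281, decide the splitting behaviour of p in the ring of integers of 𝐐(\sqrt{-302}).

inert

d = -302 ≡ 2 (mod 4), so O_K = ℤ[√-302] and disc(K) = 4d = -1208.
281 ∤ -1208, so 281 is unramified.
Euler's criterion: (-302)^140 mod 281 = 280. Thus (-302|281) = -1.
d is a non-residue mod p, hence 281 remains inert in O_K.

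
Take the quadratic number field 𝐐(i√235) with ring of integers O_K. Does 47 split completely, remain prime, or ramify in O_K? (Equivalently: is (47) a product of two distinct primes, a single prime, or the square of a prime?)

Since -235 ≡ 1 mod 4, the ring of integers is ℤ[(1+√-235)/2] with discriminant -235.
disc(K) = -235 = 47·(-5), so p = 47 is ramified.

47 is ramified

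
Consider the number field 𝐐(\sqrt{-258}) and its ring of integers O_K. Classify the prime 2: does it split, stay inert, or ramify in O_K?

ramified — (2) = 𝔭²

d = -258 ≡ 2 (mod 4), so O_K = ℤ[√-258] and disc(K) = 4d = -1032.
Ramification test: 2 | -1032. The prime 2 ramifies in K.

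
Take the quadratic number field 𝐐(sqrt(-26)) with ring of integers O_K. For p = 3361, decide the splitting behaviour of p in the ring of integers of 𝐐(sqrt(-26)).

inert — (3361) stays prime in O_K

d = -26 ≡ 2 (mod 4), so O_K = ℤ[√-26] and disc(K) = 4d = -104.
Since gcd(3361, -104) = 1 the prime 3361 does not ramify.
Euler's criterion: (-26)^1680 mod 3361 = 3360. Thus (-26|3361) = -1.
Legendre symbol -1 ⇒ 3361 is inert.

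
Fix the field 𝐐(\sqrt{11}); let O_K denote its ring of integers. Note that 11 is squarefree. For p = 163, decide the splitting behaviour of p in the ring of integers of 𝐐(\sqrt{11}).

inert — (163) stays prime in O_K

d = 11 ≡ 3 (mod 4), so O_K = ℤ[√11] and disc(K) = 4d = 44.
Since gcd(163, 44) = 1 the prime 163 does not ramify.
Compute (11/163) via Euler: 11^((163-1)/2) mod 163 = 162, so (11/163) = -1.
d is a non-residue mod p, hence 163 remains inert in O_K.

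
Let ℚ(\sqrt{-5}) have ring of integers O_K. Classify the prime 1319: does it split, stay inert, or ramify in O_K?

p is inert

-5 mod 4 = 3, hence disc K = 4·(-5) = -20 and O_K = ℤ[√-5].
disc(K) = -20 is not divisible by 1319; 1319 is unramified.
(-5/1319) = 1314^659 mod 1319 = 1318, giving Legendre symbol -1.
Legendre symbol -1 ⇒ 1319 is inert.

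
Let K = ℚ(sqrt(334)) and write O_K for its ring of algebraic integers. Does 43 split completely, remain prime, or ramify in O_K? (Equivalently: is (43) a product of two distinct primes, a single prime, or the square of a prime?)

d = 334 ≡ 2 (mod 4), so O_K = ℤ[√334] and disc(K) = 4d = 1336.
Since gcd(43, 1336) = 1 the prime 43 does not ramify.
Legendre symbol by Euler's criterion: (334/43) ≡ 334^21 ≡ 42 (mod 43), i.e. (334/43) = -1.
d is a non-residue mod p, hence 43 remains inert in O_K.

inert — (43) stays prime in O_K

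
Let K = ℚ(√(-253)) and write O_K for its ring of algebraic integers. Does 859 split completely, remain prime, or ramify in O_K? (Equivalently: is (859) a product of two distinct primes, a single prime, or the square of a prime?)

remains prime (inert)

-253 mod 4 = 3, hence disc K = 4·(-253) = -1012 and O_K = ℤ[√-253].
859 ∤ -1012, so 859 is unramified.
Euler's criterion: (-253)^429 mod 859 = 858. Thus (-253|859) = -1.
Legendre symbol -1 ⇒ 859 is inert.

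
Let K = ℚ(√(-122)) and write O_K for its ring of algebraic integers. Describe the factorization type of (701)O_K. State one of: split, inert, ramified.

-122 mod 4 = 2, hence disc K = 4·(-122) = -488 and O_K = ℤ[√-122].
701 ∤ -488, so 701 is unramified.
(-122/701) = 579^350 mod 701 = 1, giving Legendre symbol 1.
Legendre symbol 1 ⇒ 701 is split.

701 splits in O_K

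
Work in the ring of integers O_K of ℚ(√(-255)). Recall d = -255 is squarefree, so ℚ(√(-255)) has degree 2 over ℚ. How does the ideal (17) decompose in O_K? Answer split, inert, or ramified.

Since -255 ≡ 1 mod 4, the ring of integers is ℤ[(1+√-255)/2] with discriminant -255.
Ramification test: 17 | -255. The prime 17 ramifies in K.

ramified — (17) = 𝔭²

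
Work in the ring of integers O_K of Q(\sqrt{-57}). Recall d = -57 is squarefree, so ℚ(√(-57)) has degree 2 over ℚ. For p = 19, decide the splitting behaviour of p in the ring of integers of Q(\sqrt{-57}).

ramified

-57 mod 4 = 3, hence disc K = 4·(-57) = -228 and O_K = ℤ[√-57].
disc(K) = -228 = 19·(-12), so p = 19 is ramified.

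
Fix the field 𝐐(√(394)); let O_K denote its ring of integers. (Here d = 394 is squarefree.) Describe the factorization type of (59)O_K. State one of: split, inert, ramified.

Since 394 ≢ 1 mod 4, the ring of integers is ℤ[√394] with discriminant 4·394 = 1576.
Since gcd(59, 1576) = 1 the prime 59 does not ramify.
Legendre symbol by Euler's criterion: (394/59) ≡ 394^29 ≡ 58 (mod 59), i.e. (394/59) = -1.
Legendre symbol -1 ⇒ 59 is inert.

inert — (59) stays prime in O_K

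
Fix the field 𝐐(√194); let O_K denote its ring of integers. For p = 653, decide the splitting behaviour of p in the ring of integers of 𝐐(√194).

split — (653) = 𝔭₁𝔭₂ with 𝔭₁ ≠ 𝔭₂

194 mod 4 = 2, hence disc K = 4·194 = 776 and O_K = ℤ[√194].
disc(K) = 776 is not divisible by 653; 653 is unramified.
Euler's criterion: 194^326 mod 653 = 1. Thus (194|653) = 1.
d is a quadratic residue mod p, hence 653 splits in O_K.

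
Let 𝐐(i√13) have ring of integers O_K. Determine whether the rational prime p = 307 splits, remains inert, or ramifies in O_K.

p splits

d = -13 ≡ 3 (mod 4), so O_K = ℤ[√-13] and disc(K) = 4d = -52.
307 ∤ -52, so 307 is unramified.
Compute (-13/307) via Euler: 294^((307-1)/2) mod 307 = 1, so (-13/307) = 1.
(-13/307) = 1, so 307 splits.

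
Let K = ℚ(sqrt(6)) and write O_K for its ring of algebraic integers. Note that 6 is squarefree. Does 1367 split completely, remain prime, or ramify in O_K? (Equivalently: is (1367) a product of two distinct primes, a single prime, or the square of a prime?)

1367 splits in O_K

6 mod 4 = 2, hence disc K = 4·6 = 24 and O_K = ℤ[√6].
disc(K) = 24 is not divisible by 1367; 1367 is unramified.
(6/1367) = 6^683 mod 1367 = 1, giving Legendre symbol 1.
(6/1367) = 1, so 1367 splits.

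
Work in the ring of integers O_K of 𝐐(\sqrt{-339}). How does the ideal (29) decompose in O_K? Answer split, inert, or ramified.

splits completely

d = -339 ≡ 1 (mod 4), so O_K = ℤ[(1+√-339)/2] and disc(K) = d = -339.
29 ∤ -339, so 29 is unramified.
Euler's criterion: (-339)^14 mod 29 = 1. Thus (-339|29) = 1.
Legendre symbol 1 ⇒ 29 is split.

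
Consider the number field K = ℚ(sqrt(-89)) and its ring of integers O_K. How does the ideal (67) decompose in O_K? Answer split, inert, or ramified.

Since -89 ≢ 1 mod 4, the ring of integers is ℤ[√-89] with discriminant 4·(-89) = -356.
Since gcd(67, -356) = 1 the prime 67 does not ramify.
(-89/67) = 45^33 mod 67 = 66, giving Legendre symbol -1.
Legendre symbol -1 ⇒ 67 is inert.

inert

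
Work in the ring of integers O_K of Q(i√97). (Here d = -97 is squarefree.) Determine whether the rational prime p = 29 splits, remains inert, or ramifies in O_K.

-97 mod 4 = 3, hence disc K = 4·(-97) = -388 and O_K = ℤ[√-97].
Since gcd(29, -388) = 1 the prime 29 does not ramify.
Euler's criterion: (-97)^14 mod 29 = 28. Thus (-97|29) = -1.
(-97/29) = -1, so 29 is inert.

inert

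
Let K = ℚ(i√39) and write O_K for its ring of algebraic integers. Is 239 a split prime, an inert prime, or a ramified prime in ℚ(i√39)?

d = -39 ≡ 1 (mod 4), so O_K = ℤ[(1+√-39)/2] and disc(K) = d = -39.
disc(K) = -39 is not divisible by 239; 239 is unramified.
(-39/239) = 200^119 mod 239 = 1, giving Legendre symbol 1.
d is a quadratic residue mod p, hence 239 splits in O_K.

239 splits in O_K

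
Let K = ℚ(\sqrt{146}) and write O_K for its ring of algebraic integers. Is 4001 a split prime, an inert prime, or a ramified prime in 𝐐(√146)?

p is inert

Since 146 ≢ 1 mod 4, the ring of integers is ℤ[√146] with discriminant 4·146 = 584.
disc(K) = 584 is not divisible by 4001; 4001 is unramified.
Legendre symbol by Euler's criterion: (146/4001) ≡ 146^2000 ≡ 4000 (mod 4001), i.e. (146/4001) = -1.
d is a non-residue mod p, hence 4001 remains inert in O_K.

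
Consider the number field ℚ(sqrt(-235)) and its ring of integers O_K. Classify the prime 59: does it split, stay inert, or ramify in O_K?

split — (59) = 𝔭₁𝔭₂ with 𝔭₁ ≠ 𝔭₂

-235 mod 4 = 1, hence disc K = -235 and O_K = ℤ[(1+√-235)/2].
59 ∤ -235, so 59 is unramified.
Legendre symbol by Euler's criterion: (-235/59) ≡ (-235)^29 ≡ 1 (mod 59), i.e. (-235/59) = 1.
(-235/59) = 1, so 59 splits.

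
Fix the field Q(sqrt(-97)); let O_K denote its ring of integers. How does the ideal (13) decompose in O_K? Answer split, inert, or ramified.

p is inert

d = -97 ≡ 3 (mod 4), so O_K = ℤ[√-97] and disc(K) = 4d = -388.
Since gcd(13, -388) = 1 the prime 13 does not ramify.
(-97/13) = 7^6 mod 13 = 12, giving Legendre symbol -1.
Legendre symbol -1 ⇒ 13 is inert.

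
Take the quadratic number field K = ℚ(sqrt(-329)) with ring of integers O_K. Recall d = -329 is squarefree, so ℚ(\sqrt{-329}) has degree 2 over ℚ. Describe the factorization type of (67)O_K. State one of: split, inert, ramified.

p splits

-329 mod 4 = 3, hence disc K = 4·(-329) = -1316 and O_K = ℤ[√-329].
disc(K) = -1316 is not divisible by 67; 67 is unramified.
Compute (-329/67) via Euler: 6^((67-1)/2) mod 67 = 1, so (-329/67) = 1.
Legendre symbol 1 ⇒ 67 is split.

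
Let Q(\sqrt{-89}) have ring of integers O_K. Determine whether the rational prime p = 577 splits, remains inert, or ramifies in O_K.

remains prime (inert)

Since -89 ≢ 1 mod 4, the ring of integers is ℤ[√-89] with discriminant 4·(-89) = -356.
Since gcd(577, -356) = 1 the prime 577 does not ramify.
Compute (-89/577) via Euler: 488^((577-1)/2) mod 577 = 576, so (-89/577) = -1.
(-89/577) = -1, so 577 is inert.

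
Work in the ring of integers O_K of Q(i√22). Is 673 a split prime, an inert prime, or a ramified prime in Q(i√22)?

-22 mod 4 = 2, hence disc K = 4·(-22) = -88 and O_K = ℤ[√-22].
disc(K) = -88 is not divisible by 673; 673 is unramified.
Compute (-22/673) via Euler: 651^((673-1)/2) mod 673 = 672, so (-22/673) = -1.
Legendre symbol -1 ⇒ 673 is inert.

inert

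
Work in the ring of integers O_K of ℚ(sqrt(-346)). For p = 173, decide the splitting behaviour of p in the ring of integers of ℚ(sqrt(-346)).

-346 mod 4 = 2, hence disc K = 4·(-346) = -1384 and O_K = ℤ[√-346].
173 divides disc(K) = -1384, so 173 ramifies.

ramifies in O_K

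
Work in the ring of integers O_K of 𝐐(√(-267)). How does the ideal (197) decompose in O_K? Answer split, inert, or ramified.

Since -267 ≡ 1 mod 4, the ring of integers is ℤ[(1+√-267)/2] with discriminant -267.
disc(K) = -267 is not divisible by 197; 197 is unramified.
Legendre symbol by Euler's criterion: (-267/197) ≡ (-267)^98 ≡ 1 (mod 197), i.e. (-267/197) = 1.
Legendre symbol 1 ⇒ 197 is split.

split — (197) = 𝔭₁𝔭₂ with 𝔭₁ ≠ 𝔭₂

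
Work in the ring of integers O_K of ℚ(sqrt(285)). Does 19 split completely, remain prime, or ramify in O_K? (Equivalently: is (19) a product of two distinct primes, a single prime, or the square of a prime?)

d = 285 ≡ 1 (mod 4), so O_K = ℤ[(1+√285)/2] and disc(K) = d = 285.
disc(K) = 285 = 19·15, so p = 19 is ramified.

p ramifies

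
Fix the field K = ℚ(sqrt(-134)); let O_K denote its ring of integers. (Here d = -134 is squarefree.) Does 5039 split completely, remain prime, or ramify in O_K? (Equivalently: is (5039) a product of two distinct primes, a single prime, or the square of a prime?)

splits completely

-134 mod 4 = 2, hence disc K = 4·(-134) = -536 and O_K = ℤ[√-134].
5039 ∤ -536, so 5039 is unramified.
Legendre symbol by Euler's criterion: (-134/5039) ≡ (-134)^2519 ≡ 1 (mod 5039), i.e. (-134/5039) = 1.
(-134/5039) = 1, so 5039 splits.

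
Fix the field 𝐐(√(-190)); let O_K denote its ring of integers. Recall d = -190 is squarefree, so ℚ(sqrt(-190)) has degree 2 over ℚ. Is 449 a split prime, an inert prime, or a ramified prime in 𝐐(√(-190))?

remains prime (inert)

d = -190 ≡ 2 (mod 4), so O_K = ℤ[√-190] and disc(K) = 4d = -760.
disc(K) = -760 is not divisible by 449; 449 is unramified.
(-190/449) = 259^224 mod 449 = 448, giving Legendre symbol -1.
(-190/449) = -1, so 449 is inert.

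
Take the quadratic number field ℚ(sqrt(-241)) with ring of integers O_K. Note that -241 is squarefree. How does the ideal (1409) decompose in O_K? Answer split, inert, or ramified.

d = -241 ≡ 3 (mod 4), so O_K = ℤ[√-241] and disc(K) = 4d = -964.
Since gcd(1409, -964) = 1 the prime 1409 does not ramify.
(-241/1409) = 1168^704 mod 1409 = 1408, giving Legendre symbol -1.
Legendre symbol -1 ⇒ 1409 is inert.

inert — (1409) stays prime in O_K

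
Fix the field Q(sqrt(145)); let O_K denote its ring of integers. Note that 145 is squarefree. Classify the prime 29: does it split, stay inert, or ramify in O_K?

p ramifies

Since 145 ≡ 1 mod 4, the ring of integers is ℤ[(1+√145)/2] with discriminant 145.
29 divides disc(K) = 145, so 29 ramifies.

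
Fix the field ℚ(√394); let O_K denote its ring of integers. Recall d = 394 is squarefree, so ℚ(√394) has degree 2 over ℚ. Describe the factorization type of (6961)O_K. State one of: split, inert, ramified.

394 mod 4 = 2, hence disc K = 4·394 = 1576 and O_K = ℤ[√394].
Since gcd(6961, 1576) = 1 the prime 6961 does not ramify.
(394/6961) = 394^3480 mod 6961 = 6960, giving Legendre symbol -1.
Legendre symbol -1 ⇒ 6961 is inert.

inert — (6961) stays prime in O_K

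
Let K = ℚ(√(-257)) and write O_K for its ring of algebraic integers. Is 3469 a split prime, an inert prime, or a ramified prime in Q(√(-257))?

p splits

d = -257 ≡ 3 (mod 4), so O_K = ℤ[√-257] and disc(K) = 4d = -1028.
disc(K) = -1028 is not divisible by 3469; 3469 is unramified.
(-257/3469) = 3212^1734 mod 3469 = 1, giving Legendre symbol 1.
d is a quadratic residue mod p, hence 3469 splits in O_K.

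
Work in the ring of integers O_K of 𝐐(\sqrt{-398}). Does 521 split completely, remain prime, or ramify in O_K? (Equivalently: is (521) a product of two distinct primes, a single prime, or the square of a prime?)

-398 mod 4 = 2, hence disc K = 4·(-398) = -1592 and O_K = ℤ[√-398].
521 ∤ -1592, so 521 is unramified.
(-398/521) = 123^260 mod 521 = 1, giving Legendre symbol 1.
(-398/521) = 1, so 521 splits.

p splits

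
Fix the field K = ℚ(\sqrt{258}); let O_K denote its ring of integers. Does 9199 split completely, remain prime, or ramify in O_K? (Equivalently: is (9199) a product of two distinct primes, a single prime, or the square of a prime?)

258 mod 4 = 2, hence disc K = 4·258 = 1032 and O_K = ℤ[√258].
Since gcd(9199, 1032) = 1 the prime 9199 does not ramify.
(258/9199) = 258^4599 mod 9199 = 1, giving Legendre symbol 1.
Legendre symbol 1 ⇒ 9199 is split.

9199 splits in O_K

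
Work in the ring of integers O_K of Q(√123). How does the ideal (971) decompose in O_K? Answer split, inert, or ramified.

inert — (971) stays prime in O_K

Since 123 ≢ 1 mod 4, the ring of integers is ℤ[√123] with discriminant 4·123 = 492.
disc(K) = 492 is not divisible by 971; 971 is unramified.
(123/971) = 123^485 mod 971 = 970, giving Legendre symbol -1.
d is a non-residue mod p, hence 971 remains inert in O_K.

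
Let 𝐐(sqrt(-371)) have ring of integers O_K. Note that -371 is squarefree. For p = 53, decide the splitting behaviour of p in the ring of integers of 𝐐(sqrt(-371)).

d = -371 ≡ 1 (mod 4), so O_K = ℤ[(1+√-371)/2] and disc(K) = d = -371.
Ramification test: 53 | -371. The prime 53 ramifies in K.

ramifies in O_K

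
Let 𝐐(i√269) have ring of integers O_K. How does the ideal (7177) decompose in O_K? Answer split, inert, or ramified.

-269 mod 4 = 3, hence disc K = 4·(-269) = -1076 and O_K = ℤ[√-269].
Since gcd(7177, -1076) = 1 the prime 7177 does not ramify.
(-269/7177) = 6908^3588 mod 7177 = 7176, giving Legendre symbol -1.
(-269/7177) = -1, so 7177 is inert.

inert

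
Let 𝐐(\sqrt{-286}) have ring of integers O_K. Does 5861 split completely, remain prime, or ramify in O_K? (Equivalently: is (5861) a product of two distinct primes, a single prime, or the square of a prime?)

splits completely

-286 mod 4 = 2, hence disc K = 4·(-286) = -1144 and O_K = ℤ[√-286].
disc(K) = -1144 is not divisible by 5861; 5861 is unramified.
(-286/5861) = 5575^2930 mod 5861 = 1, giving Legendre symbol 1.
d is a quadratic residue mod p, hence 5861 splits in O_K.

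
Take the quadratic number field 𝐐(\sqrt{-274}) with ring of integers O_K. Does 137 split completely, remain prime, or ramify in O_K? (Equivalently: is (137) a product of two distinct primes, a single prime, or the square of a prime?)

ramified

-274 mod 4 = 2, hence disc K = 4·(-274) = -1096 and O_K = ℤ[√-274].
137 divides disc(K) = -1096, so 137 ramifies.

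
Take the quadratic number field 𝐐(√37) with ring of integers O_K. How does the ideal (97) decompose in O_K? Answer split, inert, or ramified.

37 mod 4 = 1, hence disc K = 37 and O_K = ℤ[(1+√37)/2].
disc(K) = 37 is not divisible by 97; 97 is unramified.
(37/97) = 37^48 mod 97 = 96, giving Legendre symbol -1.
d is a non-residue mod p, hence 97 remains inert in O_K.

remains prime (inert)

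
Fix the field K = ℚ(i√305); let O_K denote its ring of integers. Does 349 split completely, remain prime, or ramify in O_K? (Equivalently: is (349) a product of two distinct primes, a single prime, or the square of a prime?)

inert

-305 mod 4 = 3, hence disc K = 4·(-305) = -1220 and O_K = ℤ[√-305].
disc(K) = -1220 is not divisible by 349; 349 is unramified.
Legendre symbol by Euler's criterion: (-305/349) ≡ (-305)^174 ≡ 348 (mod 349), i.e. (-305/349) = -1.
(-305/349) = -1, so 349 is inert.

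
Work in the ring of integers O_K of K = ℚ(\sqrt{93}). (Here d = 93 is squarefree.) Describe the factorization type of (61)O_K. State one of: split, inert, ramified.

d = 93 ≡ 1 (mod 4), so O_K = ℤ[(1+√93)/2] and disc(K) = d = 93.
Since gcd(61, 93) = 1 the prime 61 does not ramify.
Euler's criterion: 93^30 mod 61 = 60. Thus (93|61) = -1.
(93/61) = -1, so 61 is inert.

inert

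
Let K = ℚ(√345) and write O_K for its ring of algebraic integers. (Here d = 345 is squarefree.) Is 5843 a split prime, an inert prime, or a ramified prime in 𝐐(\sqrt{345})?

Since 345 ≡ 1 mod 4, the ring of integers is ℤ[(1+√345)/2] with discriminant 345.
5843 ∤ 345, so 5843 is unramified.
Legendre symbol by Euler's criterion: (345/5843) ≡ 345^2921 ≡ 1 (mod 5843), i.e. (345/5843) = 1.
(345/5843) = 1, so 5843 splits.

split — (5843) = 𝔭₁𝔭₂ with 𝔭₁ ≠ 𝔭₂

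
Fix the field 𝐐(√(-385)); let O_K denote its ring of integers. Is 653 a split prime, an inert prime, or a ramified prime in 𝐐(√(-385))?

653 remains inert

-385 mod 4 = 3, hence disc K = 4·(-385) = -1540 and O_K = ℤ[√-385].
disc(K) = -1540 is not divisible by 653; 653 is unramified.
Compute (-385/653) via Euler: 268^((653-1)/2) mod 653 = 652, so (-385/653) = -1.
(-385/653) = -1, so 653 is inert.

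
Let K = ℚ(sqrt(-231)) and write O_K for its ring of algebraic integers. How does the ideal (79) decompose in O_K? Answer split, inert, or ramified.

-231 mod 4 = 1, hence disc K = -231 and O_K = ℤ[(1+√-231)/2].
Since gcd(79, -231) = 1 the prime 79 does not ramify.
Compute (-231/79) via Euler: 6^((79-1)/2) mod 79 = 78, so (-231/79) = -1.
d is a non-residue mod p, hence 79 remains inert in O_K.

inert — (79) stays prime in O_K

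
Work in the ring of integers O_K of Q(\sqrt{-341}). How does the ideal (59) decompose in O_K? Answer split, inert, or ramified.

-341 mod 4 = 3, hence disc K = 4·(-341) = -1364 and O_K = ℤ[√-341].
59 ∤ -1364, so 59 is unramified.
(-341/59) = 13^29 mod 59 = 58, giving Legendre symbol -1.
(-341/59) = -1, so 59 is inert.

p is inert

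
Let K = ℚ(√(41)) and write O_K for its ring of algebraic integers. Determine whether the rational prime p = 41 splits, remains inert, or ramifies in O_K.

41 mod 4 = 1, hence disc K = 41 and O_K = ℤ[(1+√41)/2].
41 divides disc(K) = 41, so 41 ramifies.

ramified — (41) = 𝔭²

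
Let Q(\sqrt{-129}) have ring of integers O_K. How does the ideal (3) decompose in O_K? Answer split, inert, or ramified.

p ramifies

-129 mod 4 = 3, hence disc K = 4·(-129) = -516 and O_K = ℤ[√-129].
Ramification test: 3 | -516. The prime 3 ramifies in K.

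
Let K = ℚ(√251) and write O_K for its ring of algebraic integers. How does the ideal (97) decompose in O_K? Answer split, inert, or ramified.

97 remains inert

Since 251 ≢ 1 mod 4, the ring of integers is ℤ[√251] with discriminant 4·251 = 1004.
Since gcd(97, 1004) = 1 the prime 97 does not ramify.
Euler's criterion: 251^48 mod 97 = 96. Thus (251|97) = -1.
d is a non-residue mod p, hence 97 remains inert in O_K.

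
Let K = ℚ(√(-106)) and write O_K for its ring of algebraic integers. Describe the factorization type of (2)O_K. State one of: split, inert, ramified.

2 is ramified

Since -106 ≢ 1 mod 4, the ring of integers is ℤ[√-106] with discriminant 4·(-106) = -424.
Ramification test: 2 | -424. The prime 2 ramifies in K.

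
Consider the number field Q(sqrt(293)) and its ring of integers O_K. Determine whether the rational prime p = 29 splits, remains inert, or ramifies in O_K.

293 mod 4 = 1, hence disc K = 293 and O_K = ℤ[(1+√293)/2].
Since gcd(29, 293) = 1 the prime 29 does not ramify.
Euler's criterion: 293^14 mod 29 = 28. Thus (293|29) = -1.
d is a non-residue mod p, hence 29 remains inert in O_K.

inert — (29) stays prime in O_K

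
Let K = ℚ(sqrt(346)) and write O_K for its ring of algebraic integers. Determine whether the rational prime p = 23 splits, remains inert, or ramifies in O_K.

split — (23) = 𝔭₁𝔭₂ with 𝔭₁ ≠ 𝔭₂

d = 346 ≡ 2 (mod 4), so O_K = ℤ[√346] and disc(K) = 4d = 1384.
disc(K) = 1384 is not divisible by 23; 23 is unramified.
(346/23) = 1^11 mod 23 = 1, giving Legendre symbol 1.
d is a quadratic residue mod p, hence 23 splits in O_K.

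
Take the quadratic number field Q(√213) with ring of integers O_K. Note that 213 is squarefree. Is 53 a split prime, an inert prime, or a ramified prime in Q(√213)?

split — (53) = 𝔭₁𝔭₂ with 𝔭₁ ≠ 𝔭₂

213 mod 4 = 1, hence disc K = 213 and O_K = ℤ[(1+√213)/2].
53 ∤ 213, so 53 is unramified.
Legendre symbol by Euler's criterion: (213/53) ≡ 213^26 ≡ 1 (mod 53), i.e. (213/53) = 1.
Legendre symbol 1 ⇒ 53 is split.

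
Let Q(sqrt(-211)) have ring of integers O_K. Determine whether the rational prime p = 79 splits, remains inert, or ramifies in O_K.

Since -211 ≡ 1 mod 4, the ring of integers is ℤ[(1+√-211)/2] with discriminant -211.
disc(K) = -211 is not divisible by 79; 79 is unramified.
Compute (-211/79) via Euler: 26^((79-1)/2) mod 79 = 1, so (-211/79) = 1.
d is a quadratic residue mod p, hence 79 splits in O_K.

p splits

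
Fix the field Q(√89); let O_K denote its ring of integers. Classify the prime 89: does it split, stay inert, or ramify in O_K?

Since 89 ≡ 1 mod 4, the ring of integers is ℤ[(1+√89)/2] with discriminant 89.
disc(K) = 89 = 89·1, so p = 89 is ramified.

89 is ramified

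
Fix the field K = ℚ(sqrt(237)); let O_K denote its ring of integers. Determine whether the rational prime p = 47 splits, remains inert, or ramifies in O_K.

p splits

Since 237 ≡ 1 mod 4, the ring of integers is ℤ[(1+√237)/2] with discriminant 237.
Since gcd(47, 237) = 1 the prime 47 does not ramify.
Legendre symbol by Euler's criterion: (237/47) ≡ 237^23 ≡ 1 (mod 47), i.e. (237/47) = 1.
(237/47) = 1, so 47 splits.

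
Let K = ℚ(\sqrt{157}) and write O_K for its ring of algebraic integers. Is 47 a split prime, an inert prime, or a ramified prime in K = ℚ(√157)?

47 splits in O_K

157 mod 4 = 1, hence disc K = 157 and O_K = ℤ[(1+√157)/2].
Since gcd(47, 157) = 1 the prime 47 does not ramify.
Euler's criterion: 157^23 mod 47 = 1. Thus (157|47) = 1.
(157/47) = 1, so 47 splits.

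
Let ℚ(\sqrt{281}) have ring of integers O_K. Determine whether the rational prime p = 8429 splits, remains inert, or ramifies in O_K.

Since 281 ≡ 1 mod 4, the ring of integers is ℤ[(1+√281)/2] with discriminant 281.
8429 ∤ 281, so 8429 is unramified.
Legendre symbol by Euler's criterion: (281/8429) ≡ 281^4214 ≡ 1 (mod 8429), i.e. (281/8429) = 1.
(281/8429) = 1, so 8429 splits.

splits completely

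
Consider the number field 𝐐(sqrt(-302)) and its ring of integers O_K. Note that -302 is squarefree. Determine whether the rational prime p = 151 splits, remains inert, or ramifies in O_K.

d = -302 ≡ 2 (mod 4), so O_K = ℤ[√-302] and disc(K) = 4d = -1208.
151 divides disc(K) = -1208, so 151 ramifies.

ramified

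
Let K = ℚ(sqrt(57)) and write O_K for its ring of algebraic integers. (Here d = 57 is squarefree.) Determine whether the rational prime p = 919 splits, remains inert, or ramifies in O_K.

p splits

Since 57 ≡ 1 mod 4, the ring of integers is ℤ[(1+√57)/2] with discriminant 57.
919 ∤ 57, so 919 is unramified.
(57/919) = 57^459 mod 919 = 1, giving Legendre symbol 1.
Legendre symbol 1 ⇒ 919 is split.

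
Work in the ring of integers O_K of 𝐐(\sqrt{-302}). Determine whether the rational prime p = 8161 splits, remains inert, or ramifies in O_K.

p is inert

d = -302 ≡ 2 (mod 4), so O_K = ℤ[√-302] and disc(K) = 4d = -1208.
8161 ∤ -1208, so 8161 is unramified.
Compute (-302/8161) via Euler: 7859^((8161-1)/2) mod 8161 = 8160, so (-302/8161) = -1.
(-302/8161) = -1, so 8161 is inert.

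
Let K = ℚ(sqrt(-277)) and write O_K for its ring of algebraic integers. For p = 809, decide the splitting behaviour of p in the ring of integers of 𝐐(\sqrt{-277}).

809 splits in O_K

Since -277 ≢ 1 mod 4, the ring of integers is ℤ[√-277] with discriminant 4·(-277) = -1108.
disc(K) = -1108 is not divisible by 809; 809 is unramified.
(-277/809) = 532^404 mod 809 = 1, giving Legendre symbol 1.
Legendre symbol 1 ⇒ 809 is split.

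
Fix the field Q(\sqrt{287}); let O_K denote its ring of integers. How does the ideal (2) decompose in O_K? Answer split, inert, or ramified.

287 mod 4 = 3, hence disc K = 4·287 = 1148 and O_K = ℤ[√287].
disc(K) = 1148 = 2·574, so p = 2 is ramified.

2 is ramified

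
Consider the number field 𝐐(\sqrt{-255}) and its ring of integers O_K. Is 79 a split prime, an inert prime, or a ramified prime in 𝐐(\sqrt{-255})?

Since -255 ≡ 1 mod 4, the ring of integers is ℤ[(1+√-255)/2] with discriminant -255.
Since gcd(79, -255) = 1 the prime 79 does not ramify.
Euler's criterion: (-255)^39 mod 79 = 78. Thus (-255|79) = -1.
(-255/79) = -1, so 79 is inert.

inert — (79) stays prime in O_K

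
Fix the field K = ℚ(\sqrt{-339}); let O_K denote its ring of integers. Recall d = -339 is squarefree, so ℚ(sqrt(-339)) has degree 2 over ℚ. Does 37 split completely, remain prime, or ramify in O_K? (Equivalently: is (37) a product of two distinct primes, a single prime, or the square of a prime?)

inert — (37) stays prime in O_K

Since -339 ≡ 1 mod 4, the ring of integers is ℤ[(1+√-339)/2] with discriminant -339.
Since gcd(37, -339) = 1 the prime 37 does not ramify.
(-339/37) = 31^18 mod 37 = 36, giving Legendre symbol -1.
d is a non-residue mod p, hence 37 remains inert in O_K.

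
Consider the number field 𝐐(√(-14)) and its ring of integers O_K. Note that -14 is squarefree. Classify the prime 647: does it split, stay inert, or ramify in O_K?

inert

-14 mod 4 = 2, hence disc K = 4·(-14) = -56 and O_K = ℤ[√-14].
647 ∤ -56, so 647 is unramified.
Euler's criterion: (-14)^323 mod 647 = 646. Thus (-14|647) = -1.
(-14/647) = -1, so 647 is inert.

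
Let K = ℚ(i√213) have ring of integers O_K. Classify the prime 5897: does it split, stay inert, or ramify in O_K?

remains prime (inert)

-213 mod 4 = 3, hence disc K = 4·(-213) = -852 and O_K = ℤ[√-213].
5897 ∤ -852, so 5897 is unramified.
Legendre symbol by Euler's criterion: (-213/5897) ≡ (-213)^2948 ≡ 5896 (mod 5897), i.e. (-213/5897) = -1.
d is a non-residue mod p, hence 5897 remains inert in O_K.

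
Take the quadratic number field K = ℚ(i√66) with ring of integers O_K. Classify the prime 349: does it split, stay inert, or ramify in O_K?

splits completely

d = -66 ≡ 2 (mod 4), so O_K = ℤ[√-66] and disc(K) = 4d = -264.
349 ∤ -264, so 349 is unramified.
Euler's criterion: (-66)^174 mod 349 = 1. Thus (-66|349) = 1.
Legendre symbol 1 ⇒ 349 is split.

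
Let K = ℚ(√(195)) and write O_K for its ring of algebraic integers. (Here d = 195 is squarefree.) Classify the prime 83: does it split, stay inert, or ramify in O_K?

split — (83) = 𝔭₁𝔭₂ with 𝔭₁ ≠ 𝔭₂

195 mod 4 = 3, hence disc K = 4·195 = 780 and O_K = ℤ[√195].
83 ∤ 780, so 83 is unramified.
(195/83) = 29^41 mod 83 = 1, giving Legendre symbol 1.
Legendre symbol 1 ⇒ 83 is split.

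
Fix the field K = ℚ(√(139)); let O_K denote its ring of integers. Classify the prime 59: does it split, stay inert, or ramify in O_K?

splits completely

d = 139 ≡ 3 (mod 4), so O_K = ℤ[√139] and disc(K) = 4d = 556.
disc(K) = 556 is not divisible by 59; 59 is unramified.
(139/59) = 21^29 mod 59 = 1, giving Legendre symbol 1.
d is a quadratic residue mod p, hence 59 splits in O_K.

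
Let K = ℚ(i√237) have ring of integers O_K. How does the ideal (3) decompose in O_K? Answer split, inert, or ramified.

3 is ramified

-237 mod 4 = 3, hence disc K = 4·(-237) = -948 and O_K = ℤ[√-237].
3 divides disc(K) = -948, so 3 ramifies.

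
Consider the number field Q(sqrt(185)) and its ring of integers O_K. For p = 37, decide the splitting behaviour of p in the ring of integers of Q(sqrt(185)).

Since 185 ≡ 1 mod 4, the ring of integers is ℤ[(1+√185)/2] with discriminant 185.
37 divides disc(K) = 185, so 37 ramifies.

ramified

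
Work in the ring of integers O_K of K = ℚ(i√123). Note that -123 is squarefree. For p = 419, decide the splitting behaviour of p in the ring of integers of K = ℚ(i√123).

p is inert

d = -123 ≡ 1 (mod 4), so O_K = ℤ[(1+√-123)/2] and disc(K) = d = -123.
419 ∤ -123, so 419 is unramified.
Legendre symbol by Euler's criterion: (-123/419) ≡ (-123)^209 ≡ 418 (mod 419), i.e. (-123/419) = -1.
d is a non-residue mod p, hence 419 remains inert in O_K.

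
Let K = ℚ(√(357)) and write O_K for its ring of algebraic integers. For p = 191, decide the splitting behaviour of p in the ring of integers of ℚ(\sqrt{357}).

357 mod 4 = 1, hence disc K = 357 and O_K = ℤ[(1+√357)/2].
disc(K) = 357 is not divisible by 191; 191 is unramified.
Euler's criterion: 357^95 mod 191 = 190. Thus (357|191) = -1.
(357/191) = -1, so 191 is inert.

p is inert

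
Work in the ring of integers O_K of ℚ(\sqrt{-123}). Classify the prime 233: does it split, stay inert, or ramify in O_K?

Since -123 ≡ 1 mod 4, the ring of integers is ℤ[(1+√-123)/2] with discriminant -123.
Since gcd(233, -123) = 1 the prime 233 does not ramify.
Euler's criterion: (-123)^116 mod 233 = 1. Thus (-123|233) = 1.
(-123/233) = 1, so 233 splits.

split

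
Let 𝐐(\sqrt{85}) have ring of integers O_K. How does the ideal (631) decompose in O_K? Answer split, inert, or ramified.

splits completely

Since 85 ≡ 1 mod 4, the ring of integers is ℤ[(1+√85)/2] with discriminant 85.
Since gcd(631, 85) = 1 the prime 631 does not ramify.
Euler's criterion: 85^315 mod 631 = 1. Thus (85|631) = 1.
Legendre symbol 1 ⇒ 631 is split.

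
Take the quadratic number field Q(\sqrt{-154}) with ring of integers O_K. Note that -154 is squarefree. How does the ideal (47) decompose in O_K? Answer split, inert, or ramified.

-154 mod 4 = 2, hence disc K = 4·(-154) = -616 and O_K = ℤ[√-154].
disc(K) = -616 is not divisible by 47; 47 is unramified.
Compute (-154/47) via Euler: 34^((47-1)/2) mod 47 = 1, so (-154/47) = 1.
d is a quadratic residue mod p, hence 47 splits in O_K.

p splits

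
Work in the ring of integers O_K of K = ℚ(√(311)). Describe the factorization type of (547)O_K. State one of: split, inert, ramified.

311 mod 4 = 3, hence disc K = 4·311 = 1244 and O_K = ℤ[√311].
disc(K) = 1244 is not divisible by 547; 547 is unramified.
Compute (311/547) via Euler: 311^((547-1)/2) mod 547 = 1, so (311/547) = 1.
Legendre symbol 1 ⇒ 547 is split.

p splits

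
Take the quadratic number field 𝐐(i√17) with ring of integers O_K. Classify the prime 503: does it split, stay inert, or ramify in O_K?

splits completely

d = -17 ≡ 3 (mod 4), so O_K = ℤ[√-17] and disc(K) = 4d = -68.
Since gcd(503, -68) = 1 the prime 503 does not ramify.
Legendre symbol by Euler's criterion: (-17/503) ≡ (-17)^251 ≡ 1 (mod 503), i.e. (-17/503) = 1.
d is a quadratic residue mod p, hence 503 splits in O_K.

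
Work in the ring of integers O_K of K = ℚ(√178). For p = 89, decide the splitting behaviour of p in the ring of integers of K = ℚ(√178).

d = 178 ≡ 2 (mod 4), so O_K = ℤ[√178] and disc(K) = 4d = 712.
disc(K) = 712 = 89·8, so p = 89 is ramified.

ramified — (89) = 𝔭²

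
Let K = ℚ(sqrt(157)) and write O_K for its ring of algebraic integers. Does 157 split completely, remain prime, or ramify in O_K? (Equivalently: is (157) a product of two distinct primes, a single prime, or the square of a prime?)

ramified

d = 157 ≡ 1 (mod 4), so O_K = ℤ[(1+√157)/2] and disc(K) = d = 157.
disc(K) = 157 = 157·1, so p = 157 is ramified.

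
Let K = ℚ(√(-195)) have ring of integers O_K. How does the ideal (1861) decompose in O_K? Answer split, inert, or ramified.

d = -195 ≡ 1 (mod 4), so O_K = ℤ[(1+√-195)/2] and disc(K) = d = -195.
Since gcd(1861, -195) = 1 the prime 1861 does not ramify.
Legendre symbol by Euler's criterion: (-195/1861) ≡ (-195)^930 ≡ 1860 (mod 1861), i.e. (-195/1861) = -1.
Legendre symbol -1 ⇒ 1861 is inert.

p is inert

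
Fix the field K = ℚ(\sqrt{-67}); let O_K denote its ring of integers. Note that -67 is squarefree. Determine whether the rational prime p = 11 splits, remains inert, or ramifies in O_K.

remains prime (inert)

-67 mod 4 = 1, hence disc K = -67 and O_K = ℤ[(1+√-67)/2].
11 ∤ -67, so 11 is unramified.
Euler's criterion: (-67)^5 mod 11 = 10. Thus (-67|11) = -1.
Legendre symbol -1 ⇒ 11 is inert.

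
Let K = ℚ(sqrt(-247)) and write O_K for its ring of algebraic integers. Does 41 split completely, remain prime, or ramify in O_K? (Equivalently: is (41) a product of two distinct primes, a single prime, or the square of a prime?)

Since -247 ≡ 1 mod 4, the ring of integers is ℤ[(1+√-247)/2] with discriminant -247.
41 ∤ -247, so 41 is unramified.
(-247/41) = 40^20 mod 41 = 1, giving Legendre symbol 1.
Legendre symbol 1 ⇒ 41 is split.

p splits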